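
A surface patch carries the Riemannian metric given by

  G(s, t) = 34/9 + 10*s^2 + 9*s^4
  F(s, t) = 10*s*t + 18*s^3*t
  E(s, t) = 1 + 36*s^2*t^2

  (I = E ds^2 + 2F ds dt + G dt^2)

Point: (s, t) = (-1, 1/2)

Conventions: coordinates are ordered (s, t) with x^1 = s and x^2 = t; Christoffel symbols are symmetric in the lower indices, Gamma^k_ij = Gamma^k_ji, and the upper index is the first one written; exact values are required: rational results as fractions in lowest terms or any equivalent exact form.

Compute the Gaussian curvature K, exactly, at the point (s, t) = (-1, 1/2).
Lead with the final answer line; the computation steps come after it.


Answer: K = -729/20449

E = 10, F = -14, G = 205/9, EG - F^2 = 286/9 at the point
E_s = -18, E_t = 36, F_s = 32, F_t = -28, G_s = -56, G_t = 0
E_tt = 72, F_st = 64, G_ss = 128
By Brioschi, K is (det M1 - det M2) divided by (EG - F^2) squared.
M1 = [[-E_tt/2 + F_st - G_ss/2, E_s/2, F_s - E_t/2], [F_t - G_s/2, E, F], [G_t/2, F, G]] = [[-36, -9, 14], [0, 10, -14], [0, -14, 205/9]]; det M1 = -1144
M2 = [[0, E_t/2, G_s/2], [E_t/2, E, F], [G_s/2, F, G]] = [[0, 18, -28], [18, 10, -14], [-28, -14, 205/9]]; det M2 = -1108
det M1 - det M2 = -36; K = -36 / (286/9)^2 = -729/20449


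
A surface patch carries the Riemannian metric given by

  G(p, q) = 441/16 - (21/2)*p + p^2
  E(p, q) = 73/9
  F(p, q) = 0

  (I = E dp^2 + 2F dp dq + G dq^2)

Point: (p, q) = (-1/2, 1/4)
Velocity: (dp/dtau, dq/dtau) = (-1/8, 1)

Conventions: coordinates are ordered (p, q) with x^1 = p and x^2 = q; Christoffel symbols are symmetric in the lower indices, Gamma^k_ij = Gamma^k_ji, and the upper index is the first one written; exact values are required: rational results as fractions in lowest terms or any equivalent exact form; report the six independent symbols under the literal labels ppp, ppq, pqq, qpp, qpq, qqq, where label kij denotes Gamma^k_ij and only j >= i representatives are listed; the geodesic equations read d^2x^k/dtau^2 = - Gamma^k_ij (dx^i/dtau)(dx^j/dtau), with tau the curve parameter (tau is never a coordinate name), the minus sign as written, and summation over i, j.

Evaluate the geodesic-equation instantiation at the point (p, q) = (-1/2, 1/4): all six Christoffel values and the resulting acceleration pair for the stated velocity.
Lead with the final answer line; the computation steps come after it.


Answer: Gamma_ppp = 0, Gamma_ppq = 0, Gamma_pqq = 207/292, Gamma_qpp = 0, Gamma_qpq = -4/23, Gamma_qqq = 0; accelerations (d^2p/dtau^2, d^2q/dtau^2) = (-207/292, -1/23)

E = 73/9, F = 0, G = 529/16 at the point
E_p = 0, E_q = 0, F_p = 0, F_q = 0, G_p = -23/2, G_q = 0
EG - F^2 = 38617/144;  g^inv = (144/38617) * [[529/16, 0], [0, 73/9]]
first-kind symbols [ij,l] = (1/2)(d_i g_jl + d_j g_il - d_l g_ij): [pp,p] = E_p/2 = 0, [pp,q] = F_p - E_q/2 = 0, [pq,p] = E_q/2 = 0, [pq,q] = G_p/2 = -23/4, [qq,p] = F_q - G_p/2 = 23/4, [qq,q] = G_q/2 = 0
Gamma^p_ij = (G*[ij,p] - F*[ij,q])/(EG - F^2), Gamma^q_ij = (E*[ij,q] - F*[ij,p])/(EG - F^2)
Gamma_ppp = 0, Gamma_ppq = 0, Gamma_pqq = 207/292, Gamma_qpp = 0, Gamma_qpq = -4/23, Gamma_qqq = 0
d^2p/dtau^2 = -(Gamma_ppp*(-1/8)^2 + 2*Gamma_ppq*(-1/8)*(1) + Gamma_pqq*(1)^2) = -207/292
d^2q/dtau^2 = -(Gamma_qpp*(-1/8)^2 + 2*Gamma_qpq*(-1/8)*(1) + Gamma_qqq*(1)^2) = -1/23


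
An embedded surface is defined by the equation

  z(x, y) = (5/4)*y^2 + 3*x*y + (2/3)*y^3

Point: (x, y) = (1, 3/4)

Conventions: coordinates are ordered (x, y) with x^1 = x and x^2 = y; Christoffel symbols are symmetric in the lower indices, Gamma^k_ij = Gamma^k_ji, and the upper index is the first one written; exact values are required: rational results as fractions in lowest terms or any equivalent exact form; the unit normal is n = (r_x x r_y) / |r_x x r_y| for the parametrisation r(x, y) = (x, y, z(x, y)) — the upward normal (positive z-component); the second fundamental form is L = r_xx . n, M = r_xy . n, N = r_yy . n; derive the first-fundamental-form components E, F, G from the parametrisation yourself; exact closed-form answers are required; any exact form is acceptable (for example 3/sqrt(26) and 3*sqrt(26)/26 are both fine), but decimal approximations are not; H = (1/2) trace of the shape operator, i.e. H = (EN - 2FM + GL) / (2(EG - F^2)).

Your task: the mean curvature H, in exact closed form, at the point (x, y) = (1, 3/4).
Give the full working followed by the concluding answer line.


z_x = 9/4, z_y = 6, z_xx = 0, z_xy = 3, z_yy = 11/2
E = 97/16, F = 27/2, G = 37; answer radicand W^2 = 673/16
unnormalised second-form numerators: l = 0, m = 3, n = 11/2; L = l/sqrt(673/16), and similarly M = m/sqrt(W^2), N = n/sqrt(W^2)
H = (E*n - 2*F*m + G*l) / (2*(EG - F^2)*sqrt(W^2)); E*n - 2*F*m + G*l = -1525/32, EG - F^2 = 673/16, so H = (-1525/2692)/sqrt(673/16)

Answer: H = -1525*sqrt(673)/452929


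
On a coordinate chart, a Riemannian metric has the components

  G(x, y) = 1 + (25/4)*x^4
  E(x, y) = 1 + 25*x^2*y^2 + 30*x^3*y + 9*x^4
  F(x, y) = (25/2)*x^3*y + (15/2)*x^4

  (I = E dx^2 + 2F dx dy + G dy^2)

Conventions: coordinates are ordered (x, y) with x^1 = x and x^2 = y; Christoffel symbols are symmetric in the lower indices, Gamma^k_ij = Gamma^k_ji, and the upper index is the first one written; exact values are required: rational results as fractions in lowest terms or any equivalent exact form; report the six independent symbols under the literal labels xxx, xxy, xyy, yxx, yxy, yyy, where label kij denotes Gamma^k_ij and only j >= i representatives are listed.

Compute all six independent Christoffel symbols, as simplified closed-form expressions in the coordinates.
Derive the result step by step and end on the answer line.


E = 1 + 25*x^2*y^2 + 30*x^3*y + 9*x^4; F = (25/2)*x^3*y + (15/2)*x^4; G = 1 + (25/4)*x^4
Gamma^k_ij = (1/2) g^{kl} (d_i g_jl + d_j g_il - d_l g_ij), with g^inv = (1/(EG-F^2)) [[G, -F], [-F, E]]
first partials: E_x = 50*x*y^2 + 90*x^2*y + 36*x^3, E_y = 50*x^2*y + 30*x^3, F_x = (75/2)*x^2*y + 30*x^3, F_y = (25/2)*x^3, G_x = 25*x^3, G_y = 0
D = EG - F^2 = 1 + 25*x^2*y^2 + 30*x^3*y + (61/4)*x^4
expanded: Gamma^x_xx = (G E_x - 2F F_x + F E_y)/(2D), Gamma^x_xy = (G E_y - F G_x)/(2D), Gamma^x_yy = (2G F_y - G G_x - F G_y)/(2D), Gamma^y_xx = (2E F_x - E E_y - F E_x)/(2D), Gamma^y_xy = (E G_x - F E_y)/(2D), Gamma^y_yy = (E G_y - 2F F_y + F G_x)/(2D); substitute and cancel common factors

Answer: Gamma_xxx = (72*x^3 + 180*x^2*y + 100*x*y^2)/(61*x^4 + 120*x^3*y + 100*x^2*y^2 + 4), Gamma_xxy = (60*x^3 + 100*x^2*y)/(61*x^4 + 120*x^3*y + 100*x^2*y^2 + 4), Gamma_xyy = 0, Gamma_yxx = (60*x^3 + 50*x^2*y)/(61*x^4 + 120*x^3*y + 100*x^2*y^2 + 4), Gamma_yxy = 50*x^3/(61*x^4 + 120*x^3*y + 100*x^2*y^2 + 4), Gamma_yyy = 0


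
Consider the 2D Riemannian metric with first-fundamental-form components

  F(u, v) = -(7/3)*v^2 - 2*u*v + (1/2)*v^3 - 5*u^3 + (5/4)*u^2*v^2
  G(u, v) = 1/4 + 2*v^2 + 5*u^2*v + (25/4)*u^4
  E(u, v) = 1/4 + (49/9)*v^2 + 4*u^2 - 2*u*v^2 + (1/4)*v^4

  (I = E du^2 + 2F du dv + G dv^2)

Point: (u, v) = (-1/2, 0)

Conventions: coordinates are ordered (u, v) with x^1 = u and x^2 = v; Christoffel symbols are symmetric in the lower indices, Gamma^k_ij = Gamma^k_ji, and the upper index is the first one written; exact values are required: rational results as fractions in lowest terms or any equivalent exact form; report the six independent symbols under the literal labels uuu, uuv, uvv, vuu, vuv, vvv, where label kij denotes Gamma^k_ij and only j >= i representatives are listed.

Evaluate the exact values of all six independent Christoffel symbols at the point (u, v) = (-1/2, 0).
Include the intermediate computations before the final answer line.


E = 5/4, F = 5/8, G = 41/64 at the point
E_u = -4, E_v = 0, F_u = -15/4, F_v = 1, G_u = -25/8, G_v = 5/4
EG - F^2 = 105/256;  g^inv = (256/105) * [[41/64, -5/8], [-5/8, 5/4]]
first-kind symbols [ij,l] = (1/2)(d_i g_jl + d_j g_il - d_l g_ij): [uu,u] = E_u/2 = -2, [uu,v] = F_u - E_v/2 = -15/4, [uv,u] = E_v/2 = 0, [uv,v] = G_u/2 = -25/16, [vv,u] = F_v - G_u/2 = 41/16, [vv,v] = G_v/2 = 5/8
Gamma^u_ij = (G*[ij,u] - F*[ij,v])/(EG - F^2), Gamma^v_ij = (E*[ij,v] - F*[ij,u])/(EG - F^2)

Answer: Gamma_uuu = 272/105, Gamma_uuv = 50/21, Gamma_uvv = 61/20, Gamma_vuu = -176/21, Gamma_vuv = -100/21, Gamma_vvv = -2


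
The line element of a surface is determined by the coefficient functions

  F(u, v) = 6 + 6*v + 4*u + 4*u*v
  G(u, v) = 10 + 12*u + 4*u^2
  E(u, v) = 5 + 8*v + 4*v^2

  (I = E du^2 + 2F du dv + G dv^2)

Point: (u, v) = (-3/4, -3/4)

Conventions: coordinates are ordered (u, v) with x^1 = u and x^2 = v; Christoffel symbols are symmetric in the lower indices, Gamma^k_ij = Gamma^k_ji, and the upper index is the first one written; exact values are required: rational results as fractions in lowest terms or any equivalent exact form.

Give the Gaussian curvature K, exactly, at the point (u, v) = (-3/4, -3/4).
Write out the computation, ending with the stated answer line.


E = 5/4, F = 3/4, G = 13/4, EG - F^2 = 7/2 at the point
E_u = 0, E_v = 2, F_u = 1, F_v = 3, G_u = 6, G_v = 0
E_vv = 8, F_uv = 4, G_uu = 8
The intrinsic route: Brioschi's K = (det M1 - det M2)/(EG - F^2)^2.
M1 = [[-E_vv/2 + F_uv - G_uu/2, E_u/2, F_u - E_v/2], [F_v - G_u/2, E, F], [G_v/2, F, G]] = [[-4, 0, 0], [0, 5/4, 3/4], [0, 3/4, 13/4]]; det M1 = -14
M2 = [[0, E_v/2, G_u/2], [E_v/2, E, F], [G_u/2, F, G]] = [[0, 1, 3], [1, 5/4, 3/4], [3, 3/4, 13/4]]; det M2 = -10
det M1 - det M2 = -4; K = -4 / (7/2)^2 = -16/49

Answer: K = -16/49


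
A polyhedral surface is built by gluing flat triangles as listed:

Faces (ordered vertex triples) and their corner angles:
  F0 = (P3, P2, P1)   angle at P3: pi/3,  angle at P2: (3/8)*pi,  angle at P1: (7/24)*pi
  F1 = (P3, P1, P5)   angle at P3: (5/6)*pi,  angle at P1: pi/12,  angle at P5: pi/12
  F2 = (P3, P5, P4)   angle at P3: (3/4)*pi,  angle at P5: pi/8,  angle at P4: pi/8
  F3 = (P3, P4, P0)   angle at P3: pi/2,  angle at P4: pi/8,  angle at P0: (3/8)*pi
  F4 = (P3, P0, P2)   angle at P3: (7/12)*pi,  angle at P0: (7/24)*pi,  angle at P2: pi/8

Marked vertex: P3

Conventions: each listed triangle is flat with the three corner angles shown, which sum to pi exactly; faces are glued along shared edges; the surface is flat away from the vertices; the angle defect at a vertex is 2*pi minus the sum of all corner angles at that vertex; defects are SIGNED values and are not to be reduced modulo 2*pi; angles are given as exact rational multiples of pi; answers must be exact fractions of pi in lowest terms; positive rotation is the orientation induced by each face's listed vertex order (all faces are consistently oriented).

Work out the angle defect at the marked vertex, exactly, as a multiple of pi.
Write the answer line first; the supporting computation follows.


Answer: defect(P3) = -pi

Sum of corner angles at P3: 3*pi
defect = 2*pi - 3*pi


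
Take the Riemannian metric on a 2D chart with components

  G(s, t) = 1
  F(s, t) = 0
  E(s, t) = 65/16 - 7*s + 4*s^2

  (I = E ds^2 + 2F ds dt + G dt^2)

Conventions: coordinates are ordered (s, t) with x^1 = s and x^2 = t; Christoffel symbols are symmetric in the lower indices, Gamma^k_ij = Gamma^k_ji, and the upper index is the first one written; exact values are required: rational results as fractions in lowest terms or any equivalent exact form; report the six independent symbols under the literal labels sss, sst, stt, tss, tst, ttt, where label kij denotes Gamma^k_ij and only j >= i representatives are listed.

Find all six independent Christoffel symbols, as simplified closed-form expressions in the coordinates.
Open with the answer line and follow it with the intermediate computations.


Answer: Gamma_sss = (64*s - 56)/(64*s^2 - 112*s + 65), Gamma_sst = 0, Gamma_stt = 0, Gamma_tss = 0, Gamma_tst = 0, Gamma_ttt = 0

E = 65/16 - 7*s + 4*s^2; F = 0; G = 1
Gamma^k_ij = (1/2) g^{kl} (d_i g_jl + d_j g_il - d_l g_ij), with g^inv = (1/(EG-F^2)) [[G, -F], [-F, E]]
first partials: E_s = -7 + 8*s, E_t = 0, F_s = 0, F_t = 0, G_s = 0, G_t = 0
D = EG - F^2 = 65/16 - 7*s + 4*s^2
expanded: Gamma^s_ss = (G E_s - 2F F_s + F E_t)/(2D), Gamma^s_st = (G E_t - F G_s)/(2D), Gamma^s_tt = (2G F_t - G G_s - F G_t)/(2D), Gamma^t_ss = (2E F_s - E E_t - F E_s)/(2D), Gamma^t_st = (E G_s - F E_t)/(2D), Gamma^t_tt = (E G_t - 2F F_t + F G_s)/(2D); substitute and cancel common factors


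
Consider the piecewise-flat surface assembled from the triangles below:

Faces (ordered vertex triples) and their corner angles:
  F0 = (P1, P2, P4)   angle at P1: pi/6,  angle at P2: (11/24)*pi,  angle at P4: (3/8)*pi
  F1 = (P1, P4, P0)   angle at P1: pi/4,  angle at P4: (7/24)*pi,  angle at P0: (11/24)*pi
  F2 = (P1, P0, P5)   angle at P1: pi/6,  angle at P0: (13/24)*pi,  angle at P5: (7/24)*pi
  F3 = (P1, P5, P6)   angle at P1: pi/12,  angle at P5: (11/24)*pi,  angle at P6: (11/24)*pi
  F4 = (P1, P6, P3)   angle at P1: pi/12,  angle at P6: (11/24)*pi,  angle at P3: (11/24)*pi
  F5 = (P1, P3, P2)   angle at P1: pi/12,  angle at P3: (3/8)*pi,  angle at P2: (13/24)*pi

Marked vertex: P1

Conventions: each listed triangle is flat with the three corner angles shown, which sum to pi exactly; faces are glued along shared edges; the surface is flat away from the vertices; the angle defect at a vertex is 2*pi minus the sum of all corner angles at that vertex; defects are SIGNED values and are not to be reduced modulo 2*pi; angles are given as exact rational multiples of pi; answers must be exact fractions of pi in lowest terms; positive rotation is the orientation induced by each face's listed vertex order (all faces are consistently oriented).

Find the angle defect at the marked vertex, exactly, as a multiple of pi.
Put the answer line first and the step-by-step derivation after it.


Answer: defect(P1) = (7/6)*pi

Sum of corner angles at P1: (5/6)*pi
defect = 2*pi - (5/6)*pi


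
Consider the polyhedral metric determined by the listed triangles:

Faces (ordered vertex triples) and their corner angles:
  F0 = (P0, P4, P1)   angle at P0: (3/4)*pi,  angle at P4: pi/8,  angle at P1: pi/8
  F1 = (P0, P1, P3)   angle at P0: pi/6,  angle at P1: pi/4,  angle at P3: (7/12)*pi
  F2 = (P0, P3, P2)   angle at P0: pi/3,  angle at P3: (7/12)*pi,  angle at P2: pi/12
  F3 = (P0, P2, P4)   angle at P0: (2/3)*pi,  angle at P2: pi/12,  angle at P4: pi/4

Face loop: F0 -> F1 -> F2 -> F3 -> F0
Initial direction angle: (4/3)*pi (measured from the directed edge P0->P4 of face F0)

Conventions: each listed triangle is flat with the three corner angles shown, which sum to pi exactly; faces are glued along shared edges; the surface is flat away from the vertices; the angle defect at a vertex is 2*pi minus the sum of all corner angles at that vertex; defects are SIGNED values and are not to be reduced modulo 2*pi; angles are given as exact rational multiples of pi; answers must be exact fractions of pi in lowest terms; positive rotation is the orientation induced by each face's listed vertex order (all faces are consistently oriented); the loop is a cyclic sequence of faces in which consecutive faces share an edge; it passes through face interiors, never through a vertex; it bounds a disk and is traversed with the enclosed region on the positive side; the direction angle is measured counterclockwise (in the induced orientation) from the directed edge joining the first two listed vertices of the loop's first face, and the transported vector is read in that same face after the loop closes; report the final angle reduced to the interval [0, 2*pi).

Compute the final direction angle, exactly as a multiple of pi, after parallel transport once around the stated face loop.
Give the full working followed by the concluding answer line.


enclosed vertex P0: corner angles sum to (23/12)*pi, defect = 2*pi - (23/12)*pi = pi/12
holonomy = initial angle + sum of enclosed defects (mod 2*pi), positive in the induced orientation
final angle = (4/3)*pi + pi/12 = (17/12)*pi (mod 2*pi)

Answer: final direction angle = (17/12)*pi


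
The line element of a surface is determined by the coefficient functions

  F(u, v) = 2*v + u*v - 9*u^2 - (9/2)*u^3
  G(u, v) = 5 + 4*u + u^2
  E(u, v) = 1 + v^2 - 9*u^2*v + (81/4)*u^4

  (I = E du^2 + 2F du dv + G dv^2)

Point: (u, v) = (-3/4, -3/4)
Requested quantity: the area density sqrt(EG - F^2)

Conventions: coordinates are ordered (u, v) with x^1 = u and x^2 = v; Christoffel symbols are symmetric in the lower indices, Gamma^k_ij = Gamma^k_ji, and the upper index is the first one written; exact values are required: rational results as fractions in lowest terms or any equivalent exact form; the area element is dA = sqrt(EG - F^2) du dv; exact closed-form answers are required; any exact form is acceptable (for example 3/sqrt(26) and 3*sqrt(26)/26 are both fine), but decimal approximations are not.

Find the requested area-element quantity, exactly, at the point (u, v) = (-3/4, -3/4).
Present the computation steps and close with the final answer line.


E = 12049/1024, F = -525/128, G = 41/16; EG - F^2 = 13649/1024

Answer: sqrt(EG - F^2) = sqrt(13649)/32


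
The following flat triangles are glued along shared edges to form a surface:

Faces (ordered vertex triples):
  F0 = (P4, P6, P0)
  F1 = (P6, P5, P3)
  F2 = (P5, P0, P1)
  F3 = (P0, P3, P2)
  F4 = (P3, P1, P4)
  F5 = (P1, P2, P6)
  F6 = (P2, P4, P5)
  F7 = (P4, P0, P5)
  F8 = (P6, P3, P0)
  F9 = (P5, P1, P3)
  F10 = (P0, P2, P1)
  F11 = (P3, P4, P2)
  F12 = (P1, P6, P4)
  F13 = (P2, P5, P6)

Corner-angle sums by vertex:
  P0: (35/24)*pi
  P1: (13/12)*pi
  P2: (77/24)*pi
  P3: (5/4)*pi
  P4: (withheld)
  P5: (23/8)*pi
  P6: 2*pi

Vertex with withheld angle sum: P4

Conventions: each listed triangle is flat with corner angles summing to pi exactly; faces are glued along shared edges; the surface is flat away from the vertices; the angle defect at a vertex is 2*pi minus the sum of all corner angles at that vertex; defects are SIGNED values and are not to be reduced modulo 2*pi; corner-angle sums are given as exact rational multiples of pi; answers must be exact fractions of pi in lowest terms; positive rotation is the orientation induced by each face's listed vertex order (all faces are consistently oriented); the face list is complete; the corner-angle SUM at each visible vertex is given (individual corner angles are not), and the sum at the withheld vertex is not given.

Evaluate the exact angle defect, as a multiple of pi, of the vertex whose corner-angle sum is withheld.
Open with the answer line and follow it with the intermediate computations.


Answer: defect(P4) = -pi/8

V = 7, E = 21, F = 14; chi = V - E + F = 0
Gauss-Bonnet: total defect = 2*pi*chi = 0; visible defects sum to pi/8


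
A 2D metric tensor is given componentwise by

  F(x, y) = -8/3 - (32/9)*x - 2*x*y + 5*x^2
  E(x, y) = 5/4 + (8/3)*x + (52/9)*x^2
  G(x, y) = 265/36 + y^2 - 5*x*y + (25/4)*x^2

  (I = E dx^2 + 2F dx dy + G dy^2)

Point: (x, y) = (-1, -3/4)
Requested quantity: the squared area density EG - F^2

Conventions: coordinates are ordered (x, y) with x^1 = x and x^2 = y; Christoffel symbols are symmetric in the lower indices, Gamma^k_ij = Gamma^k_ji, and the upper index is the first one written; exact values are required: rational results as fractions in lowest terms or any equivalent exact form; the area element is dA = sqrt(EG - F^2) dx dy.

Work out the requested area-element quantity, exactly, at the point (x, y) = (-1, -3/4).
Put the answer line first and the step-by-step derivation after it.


Answer: EG - F^2 = 15089/576

E = 157/36, F = 79/18, G = 1501/144; EG - F^2 = 15089/576


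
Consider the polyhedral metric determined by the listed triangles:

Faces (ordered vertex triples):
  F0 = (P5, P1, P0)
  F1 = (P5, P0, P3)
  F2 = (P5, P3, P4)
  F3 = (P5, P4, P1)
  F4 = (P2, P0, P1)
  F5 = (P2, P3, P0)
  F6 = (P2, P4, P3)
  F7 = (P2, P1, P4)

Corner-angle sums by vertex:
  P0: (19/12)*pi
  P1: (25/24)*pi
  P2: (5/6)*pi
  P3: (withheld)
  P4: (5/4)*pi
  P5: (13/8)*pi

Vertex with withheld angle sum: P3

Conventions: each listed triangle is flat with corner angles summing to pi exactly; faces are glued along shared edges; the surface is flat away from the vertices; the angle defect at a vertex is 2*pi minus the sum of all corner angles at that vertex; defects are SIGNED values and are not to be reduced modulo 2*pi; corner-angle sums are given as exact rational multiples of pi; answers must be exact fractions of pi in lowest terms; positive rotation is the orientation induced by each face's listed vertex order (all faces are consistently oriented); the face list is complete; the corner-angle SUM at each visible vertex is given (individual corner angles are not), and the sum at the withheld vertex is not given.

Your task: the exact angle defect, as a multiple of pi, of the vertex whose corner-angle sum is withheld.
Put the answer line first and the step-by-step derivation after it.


Answer: defect(P3) = pi/3

V = 6, E = 12, F = 8; chi = V - E + F = 2
Gauss-Bonnet: total defect = 2*pi*chi = 4*pi; visible defects sum to (11/3)*pi


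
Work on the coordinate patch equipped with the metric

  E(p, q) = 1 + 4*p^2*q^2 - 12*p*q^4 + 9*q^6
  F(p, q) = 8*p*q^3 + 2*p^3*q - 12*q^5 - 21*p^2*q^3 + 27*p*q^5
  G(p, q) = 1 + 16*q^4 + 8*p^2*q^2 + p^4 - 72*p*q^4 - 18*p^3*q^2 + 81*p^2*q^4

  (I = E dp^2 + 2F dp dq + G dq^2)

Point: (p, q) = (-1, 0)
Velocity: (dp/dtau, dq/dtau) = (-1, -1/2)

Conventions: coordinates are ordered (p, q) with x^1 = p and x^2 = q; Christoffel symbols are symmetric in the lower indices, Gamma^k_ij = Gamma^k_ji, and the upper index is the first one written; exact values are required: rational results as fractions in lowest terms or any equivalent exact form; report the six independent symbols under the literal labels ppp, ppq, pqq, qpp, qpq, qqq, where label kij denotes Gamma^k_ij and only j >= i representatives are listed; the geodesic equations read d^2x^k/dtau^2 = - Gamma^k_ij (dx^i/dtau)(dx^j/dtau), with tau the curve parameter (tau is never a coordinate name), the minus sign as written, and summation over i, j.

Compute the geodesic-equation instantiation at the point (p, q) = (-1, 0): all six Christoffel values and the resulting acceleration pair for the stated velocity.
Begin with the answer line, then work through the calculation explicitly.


Answer: Gamma_ppp = 0, Gamma_ppq = 0, Gamma_pqq = 0, Gamma_qpp = 0, Gamma_qpq = -1, Gamma_qqq = 0; accelerations (d^2p/dtau^2, d^2q/dtau^2) = (0, 1)

E = 1, F = 0, G = 2 at the point
E_p = 0, E_q = 0, F_p = 0, F_q = -2, G_p = -4, G_q = 0
EG - F^2 = 2;  g^inv = (1/2) * [[2, 0], [0, 1]]
first-kind symbols [ij,l] = (1/2)(d_i g_jl + d_j g_il - d_l g_ij): [pp,p] = E_p/2 = 0, [pp,q] = F_p - E_q/2 = 0, [pq,p] = E_q/2 = 0, [pq,q] = G_p/2 = -2, [qq,p] = F_q - G_p/2 = 0, [qq,q] = G_q/2 = 0
Gamma^p_ij = (G*[ij,p] - F*[ij,q])/(EG - F^2), Gamma^q_ij = (E*[ij,q] - F*[ij,p])/(EG - F^2)
Gamma_ppp = 0, Gamma_ppq = 0, Gamma_pqq = 0, Gamma_qpp = 0, Gamma_qpq = -1, Gamma_qqq = 0
d^2p/dtau^2 = -(Gamma_ppp*(-1)^2 + 2*Gamma_ppq*(-1)*(-1/2) + Gamma_pqq*(-1/2)^2) = 0
d^2q/dtau^2 = -(Gamma_qpp*(-1)^2 + 2*Gamma_qpq*(-1)*(-1/2) + Gamma_qqq*(-1/2)^2) = 1


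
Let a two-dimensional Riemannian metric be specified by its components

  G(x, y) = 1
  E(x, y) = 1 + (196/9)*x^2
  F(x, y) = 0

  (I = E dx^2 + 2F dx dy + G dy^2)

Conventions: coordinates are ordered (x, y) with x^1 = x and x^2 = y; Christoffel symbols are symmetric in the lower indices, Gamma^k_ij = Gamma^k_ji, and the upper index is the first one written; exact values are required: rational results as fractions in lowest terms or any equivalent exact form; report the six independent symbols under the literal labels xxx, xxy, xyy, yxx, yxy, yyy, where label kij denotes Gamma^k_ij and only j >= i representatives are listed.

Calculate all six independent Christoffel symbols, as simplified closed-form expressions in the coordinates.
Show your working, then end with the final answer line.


E = 1 + (196/9)*x^2; F = 0; G = 1
Gamma^k_ij = (1/2) g^{kl} (d_i g_jl + d_j g_il - d_l g_ij), with g^inv = (1/(EG-F^2)) [[G, -F], [-F, E]]
first partials: E_x = (392/9)*x, E_y = 0, F_x = 0, F_y = 0, G_x = 0, G_y = 0
D = EG - F^2 = 1 + (196/9)*x^2
expanded: Gamma^x_xx = (G E_x - 2F F_x + F E_y)/(2D), Gamma^x_xy = (G E_y - F G_x)/(2D), Gamma^x_yy = (2G F_y - G G_x - F G_y)/(2D), Gamma^y_xx = (2E F_x - E E_y - F E_x)/(2D), Gamma^y_xy = (E G_x - F E_y)/(2D), Gamma^y_yy = (E G_y - 2F F_y + F G_x)/(2D); substitute and cancel common factors

Answer: Gamma_xxx = 196*x/(196*x^2 + 9), Gamma_xxy = 0, Gamma_xyy = 0, Gamma_yxx = 0, Gamma_yxy = 0, Gamma_yyy = 0


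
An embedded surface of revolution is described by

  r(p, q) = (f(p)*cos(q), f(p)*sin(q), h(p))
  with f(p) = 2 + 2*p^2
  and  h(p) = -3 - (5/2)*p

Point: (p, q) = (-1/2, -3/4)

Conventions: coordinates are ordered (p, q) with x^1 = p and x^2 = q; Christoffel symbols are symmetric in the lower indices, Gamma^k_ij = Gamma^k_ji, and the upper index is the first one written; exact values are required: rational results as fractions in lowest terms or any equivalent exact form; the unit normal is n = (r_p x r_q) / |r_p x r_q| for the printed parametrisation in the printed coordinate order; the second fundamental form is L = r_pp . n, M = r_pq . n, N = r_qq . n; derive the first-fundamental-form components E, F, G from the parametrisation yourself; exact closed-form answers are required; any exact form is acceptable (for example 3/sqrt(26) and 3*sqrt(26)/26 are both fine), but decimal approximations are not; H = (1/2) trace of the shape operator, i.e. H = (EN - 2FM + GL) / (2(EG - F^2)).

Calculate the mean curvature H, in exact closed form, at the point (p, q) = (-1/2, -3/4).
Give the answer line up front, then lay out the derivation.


Answer: H = -sqrt(41)/1681

f = 5/2, f' = -2, f'' = 4, h' = -5/2, h'' = 0
E = 41/4, F = 0, G = 25/4; answer radicand W^2 = 41/4
unnormalised second-form numerators: l = 10, m = 0, n = -25/4; L = l/sqrt(41/4), and similarly M = m/sqrt(W^2), N = n/sqrt(W^2)
H = (E*n - 2*F*m + G*l) / (2*(EG - F^2)*sqrt(W^2)); E*n - 2*F*m + G*l = -25/16, EG - F^2 = 1025/16, so H = (-1/82)/sqrt(41/4)


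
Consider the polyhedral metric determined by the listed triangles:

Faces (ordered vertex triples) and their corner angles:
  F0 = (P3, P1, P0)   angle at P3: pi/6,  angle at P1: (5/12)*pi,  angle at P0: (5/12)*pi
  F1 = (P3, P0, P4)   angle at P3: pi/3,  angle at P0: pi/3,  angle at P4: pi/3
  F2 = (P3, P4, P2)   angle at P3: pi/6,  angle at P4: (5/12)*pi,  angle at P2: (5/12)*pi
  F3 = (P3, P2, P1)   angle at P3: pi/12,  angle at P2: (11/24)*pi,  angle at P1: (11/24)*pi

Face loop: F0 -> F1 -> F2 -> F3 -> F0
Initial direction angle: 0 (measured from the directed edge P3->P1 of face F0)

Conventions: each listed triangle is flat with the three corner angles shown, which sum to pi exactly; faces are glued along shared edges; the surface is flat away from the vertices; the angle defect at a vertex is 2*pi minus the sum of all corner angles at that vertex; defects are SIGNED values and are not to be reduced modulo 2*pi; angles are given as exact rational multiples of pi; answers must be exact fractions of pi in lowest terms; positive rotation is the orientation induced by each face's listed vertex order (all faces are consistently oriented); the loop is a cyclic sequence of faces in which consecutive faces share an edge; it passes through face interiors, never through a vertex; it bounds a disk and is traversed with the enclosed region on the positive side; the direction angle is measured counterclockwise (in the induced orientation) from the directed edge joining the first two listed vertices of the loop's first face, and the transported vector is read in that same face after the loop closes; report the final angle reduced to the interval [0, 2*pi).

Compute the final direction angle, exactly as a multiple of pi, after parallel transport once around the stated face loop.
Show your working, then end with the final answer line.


enclosed vertex P3: corner angles sum to (3/4)*pi, defect = 2*pi - (3/4)*pi = (5/4)*pi
the final direction is the initial angle plus the enclosed defects, taken mod 2*pi in the induced orientation
final angle = 0 + (5/4)*pi = (5/4)*pi (mod 2*pi)

Answer: final direction angle = (5/4)*pi


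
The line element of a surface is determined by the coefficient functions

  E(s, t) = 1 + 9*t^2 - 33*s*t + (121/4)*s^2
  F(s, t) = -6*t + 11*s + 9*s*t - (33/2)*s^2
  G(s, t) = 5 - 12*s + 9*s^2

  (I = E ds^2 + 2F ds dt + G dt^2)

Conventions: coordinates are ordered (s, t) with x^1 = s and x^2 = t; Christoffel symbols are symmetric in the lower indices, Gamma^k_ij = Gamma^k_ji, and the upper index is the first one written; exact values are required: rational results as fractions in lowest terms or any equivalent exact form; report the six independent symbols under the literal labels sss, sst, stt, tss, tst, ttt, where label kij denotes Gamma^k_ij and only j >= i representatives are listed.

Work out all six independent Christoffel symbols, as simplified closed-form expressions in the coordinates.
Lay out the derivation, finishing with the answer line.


E = 1 + 9*t^2 - 33*s*t + (121/4)*s^2; F = -6*t + 11*s + 9*s*t - (33/2)*s^2; G = 5 - 12*s + 9*s^2
Gamma^k_ij = (1/2) g^{kl} (d_i g_jl + d_j g_il - d_l g_ij), with g^inv = (1/(EG-F^2)) [[G, -F], [-F, E]]
first partials: E_s = -33*t + (121/2)*s, E_t = 18*t - 33*s, F_s = 11 + 9*t - 33*s, F_t = -6 + 9*s, G_s = -12 + 18*s, G_t = 0
D = EG - F^2 = 5 - 12*s + 9*t^2 - 33*s*t + (157/4)*s^2
expanded: Gamma^s_ss = (G E_s - 2F F_s + F E_t)/(2D), Gamma^s_st = (G E_t - F G_s)/(2D), Gamma^s_tt = (2G F_t - G G_s - F G_t)/(2D), Gamma^t_ss = (2E F_s - E E_t - F E_s)/(2D), Gamma^t_st = (E G_s - F E_t)/(2D), Gamma^t_tt = (E G_t - 2F F_t + F G_s)/(2D); substitute and cancel common factors

Answer: Gamma_sss = (121*s - 66*t)/(157*s^2 - 132*s*t - 48*s + 36*t^2 + 20), Gamma_sst = (-66*s + 36*t)/(157*s^2 - 132*s*t - 48*s + 36*t^2 + 20), Gamma_stt = 0, Gamma_tss = (44 - 66*s)/(157*s^2 - 132*s*t - 48*s + 36*t^2 + 20), Gamma_tst = (36*s - 24)/(157*s^2 - 132*s*t - 48*s + 36*t^2 + 20), Gamma_ttt = 0


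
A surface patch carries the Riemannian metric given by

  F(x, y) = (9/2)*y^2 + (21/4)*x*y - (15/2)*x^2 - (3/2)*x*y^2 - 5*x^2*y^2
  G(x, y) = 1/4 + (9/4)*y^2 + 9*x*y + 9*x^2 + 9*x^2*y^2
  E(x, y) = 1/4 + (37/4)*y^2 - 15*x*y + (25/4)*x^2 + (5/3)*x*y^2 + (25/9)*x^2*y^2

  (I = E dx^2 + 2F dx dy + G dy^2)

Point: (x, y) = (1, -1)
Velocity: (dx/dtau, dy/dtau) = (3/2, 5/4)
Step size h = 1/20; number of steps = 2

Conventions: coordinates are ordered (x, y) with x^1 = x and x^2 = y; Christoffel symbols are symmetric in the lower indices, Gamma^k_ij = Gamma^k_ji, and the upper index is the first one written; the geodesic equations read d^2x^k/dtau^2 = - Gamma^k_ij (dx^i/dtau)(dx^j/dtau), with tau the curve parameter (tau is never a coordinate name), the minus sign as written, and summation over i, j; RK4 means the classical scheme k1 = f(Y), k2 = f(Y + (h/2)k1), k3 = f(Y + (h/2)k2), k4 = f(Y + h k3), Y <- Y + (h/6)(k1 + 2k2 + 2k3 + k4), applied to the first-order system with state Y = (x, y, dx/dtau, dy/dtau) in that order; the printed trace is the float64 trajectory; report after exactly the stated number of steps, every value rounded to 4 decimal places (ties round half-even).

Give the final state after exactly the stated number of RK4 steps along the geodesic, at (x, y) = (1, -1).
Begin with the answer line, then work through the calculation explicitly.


Answer: x = 1.1586, y = -0.8713, dx/dtau = 1.6778, dy/dtau = 1.3295

f(Y) = (dx/dtau, dy/dtau, -Gamma^x_ij Y'^i Y'^j, -Gamma^y_ij Y'^i Y'^j) with the Gammas evaluated at the stage position; h = 0.050000; intermediate values shown to 6 dp
step 0: x = 1.0000, y = -1.0000, dx/dtau = 1.5000, dy/dtau = 1.2500
step 1:
  k1: at (x, y) = (1.000000, -1.000000), (dx/dtau, dy/dtau) = (1.500000, 1.250000); Gamma_xxx = 0.234853, Gamma_xxy = -0.238341, Gamma_xyy = -0.793047, Gamma_yxx = -0.616650, Gamma_yxy = 0.868215, Gamma_yyy = -1.604126; k1 = (1.500000, 1.250000, 1.604494, 0.638102)
  k2: at (x, y) = (1.037500, -0.968750), (dx/dtau, dy/dtau) = (1.540112, 1.265953); Gamma_xxx = 0.246796, Gamma_xxy = -0.237392, Gamma_xyy = -0.835456, Gamma_yxx = -0.547290, Gamma_yxy = 0.829160, Gamma_yyy = -1.650303; k2 = (1.540112, 1.265953, 1.679235, 0.709737)
  k3: at (x, y) = (1.038503, -0.968351), (dx/dtau, dy/dtau) = (1.541981, 1.267743); Gamma_xxx = 0.246981, Gamma_xxy = -0.237292, Gamma_xyy = -0.836217, Gamma_yxx = -0.545818, Gamma_yxy = 0.828229, Gamma_yyy = -1.650933; k3 = (1.541981, 1.267743, 1.684434, 0.713026)
  k4: at (x, y) = (1.077099, -0.936613), (dx/dtau, dy/dtau) = (1.584222, 1.285651); Gamma_xxx = 0.264368, Gamma_xxy = -0.240249, Gamma_xyy = -0.880234, Gamma_yxx = -0.472327, Gamma_yxy = 0.785043, Gamma_yyy = -1.695761; k4 = (1.584222, 1.285651, 1.770095, 0.790464)
  Y <- Y + (h/6)(k1 + 2k2 + 2k3 + k4): x = 1.0771, y = -0.9366, dx/dtau = 1.5842, dy/dtau = 1.2856
step 2:
  k1: at (x, y) = (1.077070, -0.936641), (dx/dtau, dy/dtau) = (1.584183, 1.285617); Gamma_xxx = 0.264350, Gamma_xxy = -0.240243, Gamma_xyy = -0.880197, Gamma_yxx = -0.472388, Gamma_yxy = 0.785079, Gamma_yyy = -1.695722; k1 = (1.584183, 1.285617, 1.769961, 0.790364)
  k2: at (x, y) = (1.116675, -0.904501), (dx/dtau, dy/dtau) = (1.628432, 1.305377); Gamma_xxx = 0.287815, Gamma_xxy = -0.247733, Gamma_xyy = -0.925435, Gamma_yxx = -0.394104, Gamma_yxy = 0.737090, Gamma_yyy = -1.738562; k2 = (1.628432, 1.305377, 1.866944, 0.873916)
  k3: at (x, y) = (1.117781, -0.904007), (dx/dtau, dy/dtau) = (1.630856, 1.307465); Gamma_xxx = 0.288287, Gamma_xxy = -0.247845, Gamma_xyy = -0.926295, Gamma_yxx = -0.392352, Gamma_yxy = 0.735910, Gamma_yyy = -1.739178; k3 = (1.630856, 1.307465, 1.873669, 0.878255)
  k4: at (x, y) = (1.158613, -0.871268), (dx/dtau, dy/dtau) = (1.677866, 1.329530); Gamma_xxx = 0.319081, Gamma_xxy = -0.260949, Gamma_xyy = -0.972590, Gamma_yxx = -0.307732, Gamma_yxy = 0.681740, Gamma_yyy = -1.779437; k4 = (1.677866, 1.329530, 1.985148, 0.970146)
  Y <- Y + (h/6)(k1 + 2k2 + 2k3 + k4): x = 1.1586, y = -0.8713, dx/dtau = 1.6778, dy/dtau = 1.3295


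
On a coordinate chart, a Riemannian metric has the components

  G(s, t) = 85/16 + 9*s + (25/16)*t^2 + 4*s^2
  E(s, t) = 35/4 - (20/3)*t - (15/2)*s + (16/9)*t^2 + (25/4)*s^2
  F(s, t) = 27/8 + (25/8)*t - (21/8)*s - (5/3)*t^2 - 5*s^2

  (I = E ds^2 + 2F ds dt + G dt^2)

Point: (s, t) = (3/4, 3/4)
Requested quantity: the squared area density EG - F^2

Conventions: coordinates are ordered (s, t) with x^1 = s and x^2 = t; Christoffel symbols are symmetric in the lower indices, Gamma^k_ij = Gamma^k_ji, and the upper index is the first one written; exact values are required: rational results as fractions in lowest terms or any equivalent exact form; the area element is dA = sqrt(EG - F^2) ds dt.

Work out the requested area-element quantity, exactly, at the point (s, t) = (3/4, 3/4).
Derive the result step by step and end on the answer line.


E = 169/64, F = 0, G = 3889/256; EG - F^2 = 657241/16384

Answer: EG - F^2 = 657241/16384


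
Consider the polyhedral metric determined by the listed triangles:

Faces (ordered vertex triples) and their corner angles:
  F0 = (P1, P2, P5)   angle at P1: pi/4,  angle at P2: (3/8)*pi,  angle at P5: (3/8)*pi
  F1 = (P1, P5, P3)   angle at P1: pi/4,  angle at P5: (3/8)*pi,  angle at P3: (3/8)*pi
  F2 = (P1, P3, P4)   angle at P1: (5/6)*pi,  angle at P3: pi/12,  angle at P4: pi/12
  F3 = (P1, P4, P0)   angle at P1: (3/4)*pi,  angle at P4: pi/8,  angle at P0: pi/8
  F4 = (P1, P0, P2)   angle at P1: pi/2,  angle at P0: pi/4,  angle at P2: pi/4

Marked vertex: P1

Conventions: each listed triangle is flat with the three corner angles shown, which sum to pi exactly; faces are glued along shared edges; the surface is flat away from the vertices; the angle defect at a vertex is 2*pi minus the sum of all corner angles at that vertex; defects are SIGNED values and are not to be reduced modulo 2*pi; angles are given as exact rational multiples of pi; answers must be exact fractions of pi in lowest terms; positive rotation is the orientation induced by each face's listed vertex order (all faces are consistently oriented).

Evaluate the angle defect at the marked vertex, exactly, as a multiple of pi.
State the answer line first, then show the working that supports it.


Answer: defect(P1) = (-7/12)*pi

Sum of corner angles at P1: (31/12)*pi
defect = 2*pi - (31/12)*pi


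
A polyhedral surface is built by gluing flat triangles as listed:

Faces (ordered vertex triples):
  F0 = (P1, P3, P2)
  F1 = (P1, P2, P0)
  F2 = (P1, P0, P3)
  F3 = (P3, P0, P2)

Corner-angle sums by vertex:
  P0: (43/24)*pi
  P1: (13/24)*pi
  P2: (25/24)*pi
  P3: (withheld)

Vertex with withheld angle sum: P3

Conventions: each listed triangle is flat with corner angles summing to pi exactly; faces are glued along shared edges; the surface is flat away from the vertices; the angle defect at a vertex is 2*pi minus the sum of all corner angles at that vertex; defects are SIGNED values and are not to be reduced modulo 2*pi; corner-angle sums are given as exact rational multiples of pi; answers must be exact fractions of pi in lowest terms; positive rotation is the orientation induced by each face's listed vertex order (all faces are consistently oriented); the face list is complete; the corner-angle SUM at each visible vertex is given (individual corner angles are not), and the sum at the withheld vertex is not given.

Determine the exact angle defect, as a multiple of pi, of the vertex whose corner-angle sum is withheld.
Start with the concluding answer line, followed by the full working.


Answer: defect(P3) = (11/8)*pi

V = 4, E = 6, F = 4; chi = V - E + F = 2
Gauss-Bonnet: total defect = 2*pi*chi = 4*pi; visible defects sum to (21/8)*pi


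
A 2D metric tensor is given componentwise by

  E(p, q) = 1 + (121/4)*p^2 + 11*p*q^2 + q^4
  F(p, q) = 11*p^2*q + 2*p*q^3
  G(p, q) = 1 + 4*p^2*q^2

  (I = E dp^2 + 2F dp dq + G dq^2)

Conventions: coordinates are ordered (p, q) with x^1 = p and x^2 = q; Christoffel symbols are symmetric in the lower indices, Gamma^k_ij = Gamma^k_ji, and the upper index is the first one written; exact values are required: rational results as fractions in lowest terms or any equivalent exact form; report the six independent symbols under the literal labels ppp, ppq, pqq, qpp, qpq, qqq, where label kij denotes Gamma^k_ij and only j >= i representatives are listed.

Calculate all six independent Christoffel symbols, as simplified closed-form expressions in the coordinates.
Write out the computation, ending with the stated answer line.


E = 1 + (121/4)*p^2 + 11*p*q^2 + q^4; F = 11*p^2*q + 2*p*q^3; G = 1 + 4*p^2*q^2
Gamma^k_ij = (1/2) g^{kl} (d_i g_jl + d_j g_il - d_l g_ij), with g^inv = (1/(EG-F^2)) [[G, -F], [-F, E]]
first partials: E_p = (121/2)*p + 11*q^2, E_q = 22*p*q + 4*q^3, F_p = 22*p*q + 2*q^3, F_q = 11*p^2 + 6*p*q^2, G_p = 8*p*q^2, G_q = 8*p^2*q
D = EG - F^2 = 1 + (121/4)*p^2 + 11*p*q^2 + q^4 + 4*p^2*q^2
expanded: Gamma^p_pp = (G E_p - 2F F_p + F E_q)/(2D), Gamma^p_pq = (G E_q - F G_p)/(2D), Gamma^p_qq = (2G F_q - G G_p - F G_q)/(2D), Gamma^q_pp = (2E F_p - E E_q - F E_p)/(2D), Gamma^q_pq = (E G_p - F E_q)/(2D), Gamma^q_qq = (E G_q - 2F F_q + F G_p)/(2D); substitute and cancel common factors

Answer: Gamma_ppp = (121*p + 22*q^2)/(16*p^2*q^2 + 121*p^2 + 44*p*q^2 + 4*q^4 + 4), Gamma_ppq = (44*p*q + 8*q^3)/(16*p^2*q^2 + 121*p^2 + 44*p*q^2 + 4*q^4 + 4), Gamma_pqq = (44*p^2 + 8*p*q^2)/(16*p^2*q^2 + 121*p^2 + 44*p*q^2 + 4*q^4 + 4), Gamma_qpp = 44*p*q/(16*p^2*q^2 + 121*p^2 + 44*p*q^2 + 4*q^4 + 4), Gamma_qpq = 16*p*q^2/(16*p^2*q^2 + 121*p^2 + 44*p*q^2 + 4*q^4 + 4), Gamma_qqq = 16*p^2*q/(16*p^2*q^2 + 121*p^2 + 44*p*q^2 + 4*q^4 + 4)


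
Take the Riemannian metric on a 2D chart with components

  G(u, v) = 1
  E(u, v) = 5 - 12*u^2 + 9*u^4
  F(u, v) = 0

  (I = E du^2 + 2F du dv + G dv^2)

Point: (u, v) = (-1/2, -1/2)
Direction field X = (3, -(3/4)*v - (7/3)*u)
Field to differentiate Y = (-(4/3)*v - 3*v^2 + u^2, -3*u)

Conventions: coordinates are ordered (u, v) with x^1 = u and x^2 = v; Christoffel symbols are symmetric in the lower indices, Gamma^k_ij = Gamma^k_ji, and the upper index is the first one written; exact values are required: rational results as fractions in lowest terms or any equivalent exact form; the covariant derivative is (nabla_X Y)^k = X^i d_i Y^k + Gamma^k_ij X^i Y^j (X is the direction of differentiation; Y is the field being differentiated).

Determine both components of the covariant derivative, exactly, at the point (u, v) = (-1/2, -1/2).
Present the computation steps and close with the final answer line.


E = 41/16, F = 0, G = 1 at the point
E_u = 15/2, E_v = 0, F_u = 0, F_v = 0, G_u = 0, G_v = 0
EG - F^2 = 41/16;  g^inv = (16/41) * [[1, 0], [0, 41/16]]
first-kind symbols [ij,l] = (1/2)(d_i g_jl + d_j g_il - d_l g_ij): [uu,u] = E_u/2 = 15/4, [uu,v] = F_u - E_v/2 = 0, [uv,u] = E_v/2 = 0, [uv,v] = G_u/2 = 0, [vv,u] = F_v - G_u/2 = 0, [vv,v] = G_v/2 = 0
Gamma^u_ij = (G*[ij,u] - F*[ij,v])/(EG - F^2), Gamma^v_ij = (E*[ij,v] - F*[ij,u])/(EG - F^2)
Gamma_uuu = 60/41, Gamma_uuv = 0, Gamma_uvv = 0, Gamma_vuu = 0, Gamma_vuv = 0, Gamma_vvv = 0
X = (3, 37/24), Y = (1/6, 3/2) at the point

Answer: (nabla_X Y)^u = 889/2952, (nabla_X Y)^v = -9
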